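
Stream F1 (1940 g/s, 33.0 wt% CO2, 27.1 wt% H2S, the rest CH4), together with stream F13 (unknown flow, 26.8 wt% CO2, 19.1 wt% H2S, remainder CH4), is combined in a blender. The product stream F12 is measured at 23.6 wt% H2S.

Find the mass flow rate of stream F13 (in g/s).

1509 g/s

Let F13 be the unknown flow. Total out = 1940 + F13.
H2S balance: 525.74 + 0.191·F13 = 0.236·(1940 + F13)
(0.191 − 0.236)·F13 = 0.236×1940 − 525.74 = -67.9
F13 = -67.9 / -0.045 = 1508.9 g/s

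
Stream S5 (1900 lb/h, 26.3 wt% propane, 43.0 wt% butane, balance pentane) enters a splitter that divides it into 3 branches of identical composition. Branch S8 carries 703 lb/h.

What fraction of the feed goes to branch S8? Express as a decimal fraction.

0.370

Fraction to S8 = 703/1900 = 0.3700.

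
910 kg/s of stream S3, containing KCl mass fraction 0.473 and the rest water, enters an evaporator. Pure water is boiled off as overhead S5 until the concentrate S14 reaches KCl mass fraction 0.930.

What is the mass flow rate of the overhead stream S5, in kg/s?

447.2 kg/s

KCl is conserved: 910×0.473 = 430.43 kg/s all reports to the concentrate.
Concentrate = 430.43/(target fraction) = 462.83 kg/s.
Overhead = 910 − 462.83 = 447.17 kg/s.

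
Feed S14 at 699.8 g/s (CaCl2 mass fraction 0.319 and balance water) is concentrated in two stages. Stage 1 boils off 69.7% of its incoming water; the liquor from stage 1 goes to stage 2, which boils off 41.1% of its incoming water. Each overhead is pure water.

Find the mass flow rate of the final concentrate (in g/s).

308.3 g/s

water in feed = 699.8×0.681 = 476.56 g/s.
After stage 1: water left = (1−0.697)×476.56 = 144.4; stream total = 367.64 g/s.
After stage 2: water left = (1−0.411)×144.4 = 85.051; final concentrate = 308.29 g/s.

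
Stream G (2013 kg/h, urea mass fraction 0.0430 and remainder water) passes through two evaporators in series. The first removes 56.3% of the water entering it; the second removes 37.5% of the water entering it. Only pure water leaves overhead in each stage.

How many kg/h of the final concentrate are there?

water in feed = 2013×0.957 = 1926.4 kg/h.
After stage 1: water left = (1−0.563)×1926.4 = 841.85; stream total = 928.41 kg/h.
After stage 2: water left = (1−0.375)×841.85 = 526.16; final concentrate = 612.72 kg/h.

612.7 kg/h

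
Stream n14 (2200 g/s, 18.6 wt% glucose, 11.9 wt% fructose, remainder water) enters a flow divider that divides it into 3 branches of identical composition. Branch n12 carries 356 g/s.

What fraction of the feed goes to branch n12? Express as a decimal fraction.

Fraction to n12 = 356/2200 = 0.1618.

0.162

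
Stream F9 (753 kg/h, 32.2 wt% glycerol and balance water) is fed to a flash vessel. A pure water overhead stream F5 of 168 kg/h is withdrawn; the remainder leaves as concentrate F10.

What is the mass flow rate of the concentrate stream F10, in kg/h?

Concentrate = 753 − 168 = 585 kg/h.

585 kg/h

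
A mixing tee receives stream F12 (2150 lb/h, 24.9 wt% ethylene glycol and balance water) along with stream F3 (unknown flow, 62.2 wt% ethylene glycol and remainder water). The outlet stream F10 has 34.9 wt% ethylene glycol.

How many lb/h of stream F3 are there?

Let F3 be the unknown flow. Total out = 2150 + F3.
ethylene glycol balance: 535.35 + 0.622·F3 = 0.349·(2150 + F3)
(0.622 − 0.349)·F3 = 0.349×2150 − 535.35 = 215
F3 = 215 / 0.273 = 787.55 lb/h

787.5 lb/h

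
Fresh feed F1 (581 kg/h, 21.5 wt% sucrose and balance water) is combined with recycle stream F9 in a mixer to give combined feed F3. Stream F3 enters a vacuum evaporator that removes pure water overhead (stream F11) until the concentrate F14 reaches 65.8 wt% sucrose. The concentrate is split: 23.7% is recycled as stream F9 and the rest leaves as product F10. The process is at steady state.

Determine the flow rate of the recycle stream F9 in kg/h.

58.97 kg/h

Overall sucrose balance (none leaves overhead): sucrose in fresh feed = sucrose in product, i.e. 581×0.215 = (1−0.237)·F14·0.658.
F14 = 124.91/(0.658×0.763) = 248.81 kg/h.
Recycle F9 = 0.237×248.81 = 58.967 kg/h.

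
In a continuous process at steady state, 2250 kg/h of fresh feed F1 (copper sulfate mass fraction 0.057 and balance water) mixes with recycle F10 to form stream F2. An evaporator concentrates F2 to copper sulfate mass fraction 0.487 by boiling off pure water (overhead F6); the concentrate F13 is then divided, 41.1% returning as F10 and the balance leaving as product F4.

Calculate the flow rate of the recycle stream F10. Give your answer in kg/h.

Overall copper sulfate balance (none leaves overhead): copper sulfate in fresh feed = copper sulfate in product, i.e. 2250×0.057 = (1−0.411)·F13·0.487.
F13 = 128.25/(0.487×0.589) = 447.11 kg/h.
Recycle F10 = 0.411×447.11 = 183.76 kg/h.

183.8 kg/h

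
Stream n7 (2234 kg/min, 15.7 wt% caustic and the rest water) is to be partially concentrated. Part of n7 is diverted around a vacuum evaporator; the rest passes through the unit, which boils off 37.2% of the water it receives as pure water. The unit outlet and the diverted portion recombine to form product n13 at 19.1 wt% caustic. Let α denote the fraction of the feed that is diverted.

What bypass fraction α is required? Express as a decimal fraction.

All 2234×0.157 = 350.74 kg/min of caustic reaches n13, so n13 = 350.74/0.191 = 1836.3 kg/min and vapour = 397.68 kg/min.
The evaporator receives (1−α)·2234 of feed at 0.843 water and removes 0.372 of that water:
0.372×0.843×(1−α)×2234 = 397.68
(1−α) = 397.68/700.57 = 0.5676;  α = 0.4324.

0.432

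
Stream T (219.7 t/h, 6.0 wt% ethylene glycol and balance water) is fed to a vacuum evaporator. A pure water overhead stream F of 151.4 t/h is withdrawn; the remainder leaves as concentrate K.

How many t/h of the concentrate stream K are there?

Concentrate = 219.7 − 151.4 = 68.3 t/h.

68.3 t/h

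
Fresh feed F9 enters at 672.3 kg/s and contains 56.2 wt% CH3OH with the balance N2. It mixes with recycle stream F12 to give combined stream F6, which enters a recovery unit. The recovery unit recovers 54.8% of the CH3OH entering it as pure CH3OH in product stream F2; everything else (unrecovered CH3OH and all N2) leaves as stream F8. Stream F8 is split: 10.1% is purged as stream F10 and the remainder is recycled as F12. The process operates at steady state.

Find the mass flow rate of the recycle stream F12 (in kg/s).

N2 enters only via F9 and leaves only via the purge: 672.3×0.438 = 0.101×(N2 in F8), and the recovery unit passes all N2, so N2 in F6 = N2 in F8 = 2915.5 kg/s.
CH3OH in F6: m_A = 672.3×0.562 + (1−0.101)·(1−0.548)·m_A, so m_A = 377.83/0.5937 = 636.45 kg/s.
F8 = (1−0.548)×636.45 + 2915.5 = 3203.2 kg/s.
Recycle F12 = (1−0.101)×3203.2 = 2879.7 kg/s.

2880 kg/s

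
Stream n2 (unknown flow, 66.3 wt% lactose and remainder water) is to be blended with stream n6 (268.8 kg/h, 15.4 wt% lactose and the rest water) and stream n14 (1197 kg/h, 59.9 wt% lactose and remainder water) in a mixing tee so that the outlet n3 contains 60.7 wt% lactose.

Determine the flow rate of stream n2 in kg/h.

Let n2 be the unknown flow. Total out = 1465.8 + n2.
lactose balance: 758.4 + 0.663·n2 = 0.607·(1465.8 + n2)
(0.663 − 0.607)·n2 = 0.607×1465.8 − 758.4 = 131.34
n2 = 131.34 / 0.056 = 2345.4 kg/h

2345 kg/h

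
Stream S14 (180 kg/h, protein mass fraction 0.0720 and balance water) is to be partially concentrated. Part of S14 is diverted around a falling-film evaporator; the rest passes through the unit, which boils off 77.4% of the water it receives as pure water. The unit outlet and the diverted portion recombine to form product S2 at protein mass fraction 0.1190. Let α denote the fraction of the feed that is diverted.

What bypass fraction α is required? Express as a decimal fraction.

0.450

All 180×0.072 = 12.96 kg/h of protein reaches S2, so S2 = 12.96/0.119 = 108.91 kg/h and vapour = 71.092 kg/h.
The evaporator receives (1−α)·180 of feed at 0.928 water and removes 0.774 of that water:
0.774×0.928×(1−α)×180 = 71.092
(1−α) = 71.092/129.29 = 0.5499;  α = 0.4501.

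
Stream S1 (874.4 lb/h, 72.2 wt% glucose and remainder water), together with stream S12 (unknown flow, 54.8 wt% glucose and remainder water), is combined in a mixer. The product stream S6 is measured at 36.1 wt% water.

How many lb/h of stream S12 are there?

797.5 lb/h

Let S12 be the unknown flow. Total out = 874.4 + S12.
water balance: 243.08 + 0.452·S12 = 0.361·(874.4 + S12)
(0.452 − 0.361)·S12 = 0.361×874.4 − 243.08 = 72.575
S12 = 72.575 / 0.091 = 797.53 lb/h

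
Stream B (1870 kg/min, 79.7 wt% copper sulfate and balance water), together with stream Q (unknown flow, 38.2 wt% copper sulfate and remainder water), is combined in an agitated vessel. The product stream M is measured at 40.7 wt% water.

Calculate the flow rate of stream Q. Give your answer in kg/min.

1808 kg/min

Let Q be the unknown flow. Total out = 1870 + Q.
water balance: 379.61 + 0.618·Q = 0.407·(1870 + Q)
(0.618 − 0.407)·Q = 0.407×1870 − 379.61 = 381.48
Q = 381.48 / 0.211 = 1808 kg/min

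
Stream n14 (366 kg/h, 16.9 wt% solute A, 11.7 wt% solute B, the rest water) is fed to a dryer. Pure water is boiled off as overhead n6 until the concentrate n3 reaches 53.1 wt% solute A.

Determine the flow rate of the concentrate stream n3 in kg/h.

solute A is conserved: 366×0.169 = 61.854 kg/h all reports to the concentrate.
Concentrate = 61.854/(target fraction) = 116.49 kg/h.

116.5 kg/h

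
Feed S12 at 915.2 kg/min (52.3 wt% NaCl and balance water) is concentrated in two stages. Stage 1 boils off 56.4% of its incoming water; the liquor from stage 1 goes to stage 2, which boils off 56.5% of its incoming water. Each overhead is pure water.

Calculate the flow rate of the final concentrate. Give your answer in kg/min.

561.4 kg/min

water in feed = 915.2×0.477 = 436.55 kg/min.
After stage 1: water left = (1−0.564)×436.55 = 190.34; stream total = 668.99 kg/min.
After stage 2: water left = (1−0.565)×190.34 = 82.796; final concentrate = 561.45 kg/min.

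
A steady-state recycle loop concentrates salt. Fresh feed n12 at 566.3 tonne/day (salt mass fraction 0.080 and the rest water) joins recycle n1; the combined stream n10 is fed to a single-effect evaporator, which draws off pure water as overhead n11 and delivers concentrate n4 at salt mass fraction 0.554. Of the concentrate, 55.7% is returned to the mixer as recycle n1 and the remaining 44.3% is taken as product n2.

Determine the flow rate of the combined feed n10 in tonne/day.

669.1 tonne/day

Overall salt balance (none leaves overhead): salt in fresh feed = salt in product, i.e. 566.3×0.080 = (1−0.557)·n4·0.554.
n4 = 45.304/(0.554×0.443) = 184.6 tonne/day.
Recycle n1 = 0.557×184.6 = 102.82 tonne/day.
Combined feed n10 = 566.3 + 102.82 = 669.12 tonne/day.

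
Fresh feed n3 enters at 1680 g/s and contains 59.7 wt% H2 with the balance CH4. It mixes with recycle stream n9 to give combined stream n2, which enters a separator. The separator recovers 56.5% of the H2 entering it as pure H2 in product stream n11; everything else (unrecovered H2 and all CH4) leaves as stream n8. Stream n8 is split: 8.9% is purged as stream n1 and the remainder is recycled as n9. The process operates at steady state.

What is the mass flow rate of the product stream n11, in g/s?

H2 in n2: m_A = 1680×0.597 + (1−0.089)·(1−0.565)·m_A, so m_A = 1003/0.6037 = 1661.3 g/s.
Product n11 = 0.565×1661.3 = 938.64 g/s.

938.6 g/s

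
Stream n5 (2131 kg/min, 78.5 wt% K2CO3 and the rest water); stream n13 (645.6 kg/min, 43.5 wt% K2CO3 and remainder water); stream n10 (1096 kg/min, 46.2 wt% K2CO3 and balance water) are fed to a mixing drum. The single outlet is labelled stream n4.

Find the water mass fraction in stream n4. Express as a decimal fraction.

Total flow out = 2131 + 645.6 + 1096 = 3872.6 kg/min.
water in = 2131×0.215 + 645.6×0.565 + 1096×0.538 = 1412.6 kg/min.
water mass fraction in n4 = 1412.6/3872.6 = 0.365.

0.365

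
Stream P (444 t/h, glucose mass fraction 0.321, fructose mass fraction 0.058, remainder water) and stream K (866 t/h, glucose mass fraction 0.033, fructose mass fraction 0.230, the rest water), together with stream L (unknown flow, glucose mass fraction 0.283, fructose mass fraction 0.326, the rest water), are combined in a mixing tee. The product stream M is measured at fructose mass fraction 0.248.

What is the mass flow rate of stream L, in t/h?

1281 t/h

Let L be the unknown flow. Total out = 1310 + L.
fructose balance: 224.93 + 0.326·L = 0.248·(1310 + L)
(0.326 − 0.248)·L = 0.248×1310 − 224.93 = 99.948
L = 99.948 / 0.078 = 1281.4 t/h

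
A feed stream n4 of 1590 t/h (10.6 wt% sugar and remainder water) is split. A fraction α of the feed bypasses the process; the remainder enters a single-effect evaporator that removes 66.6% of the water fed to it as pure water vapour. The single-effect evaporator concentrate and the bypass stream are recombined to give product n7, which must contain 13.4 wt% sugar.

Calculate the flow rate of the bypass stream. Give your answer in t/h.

1032 t/h

All 1590×0.106 = 168.54 t/h of sugar reaches n7, so n7 = 168.54/0.134 = 1257.8 t/h and vapour = 332.24 t/h.
The evaporator receives (1−α)·1590 of feed at 0.894 water and removes 0.666 of that water:
0.666×0.894×(1−α)×1590 = 332.24
(1−α) = 332.24/946.69 = 0.3509;  α = 0.6491.
Bypass flow = 0.6491×1590 = 1032 t/h.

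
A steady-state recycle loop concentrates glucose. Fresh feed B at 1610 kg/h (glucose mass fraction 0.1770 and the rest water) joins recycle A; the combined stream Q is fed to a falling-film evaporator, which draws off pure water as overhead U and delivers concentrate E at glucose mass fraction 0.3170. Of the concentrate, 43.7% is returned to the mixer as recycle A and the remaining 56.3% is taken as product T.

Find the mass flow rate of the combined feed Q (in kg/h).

Overall glucose balance (none leaves overhead): glucose in fresh feed = glucose in product, i.e. 1610×0.177 = (1−0.437)·E·0.317.
E = 284.97/(0.317×0.563) = 1596.7 kg/h.
Recycle A = 0.437×1596.7 = 697.77 kg/h.
Combined feed Q = 1610 + 697.77 = 2307.8 kg/h.

2308 kg/h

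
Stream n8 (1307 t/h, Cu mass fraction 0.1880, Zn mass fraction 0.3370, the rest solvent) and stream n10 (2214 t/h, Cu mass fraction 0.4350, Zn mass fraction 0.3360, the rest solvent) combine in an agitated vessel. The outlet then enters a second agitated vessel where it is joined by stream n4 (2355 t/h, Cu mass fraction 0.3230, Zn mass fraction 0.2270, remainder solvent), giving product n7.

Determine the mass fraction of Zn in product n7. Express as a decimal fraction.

0.2925

Overall, product flow = 5876 t/h.
Zn in = 1307×0.337 + 2214×0.336 + 2355×0.227 = 1718.9 t/h.
Zn fraction in n7 = 0.2925.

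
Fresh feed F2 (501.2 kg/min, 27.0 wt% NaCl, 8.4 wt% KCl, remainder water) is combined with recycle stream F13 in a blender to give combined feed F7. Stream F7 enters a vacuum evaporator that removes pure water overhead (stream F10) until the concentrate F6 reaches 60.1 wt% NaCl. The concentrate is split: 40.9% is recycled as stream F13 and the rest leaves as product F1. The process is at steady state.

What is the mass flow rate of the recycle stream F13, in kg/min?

155.8 kg/min

Overall NaCl balance (none leaves overhead): NaCl in fresh feed = NaCl in product, i.e. 501.2×0.270 = (1−0.409)·F6·0.601.
F6 = 135.32/(0.601×0.591) = 380.99 kg/min.
Recycle F13 = 0.409×380.99 = 155.82 kg/min.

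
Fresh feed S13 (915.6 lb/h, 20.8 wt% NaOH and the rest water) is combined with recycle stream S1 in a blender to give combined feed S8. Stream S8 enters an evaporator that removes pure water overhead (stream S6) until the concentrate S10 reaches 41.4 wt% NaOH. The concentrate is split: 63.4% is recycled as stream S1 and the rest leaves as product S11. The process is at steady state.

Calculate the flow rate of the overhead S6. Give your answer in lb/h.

455.6 lb/h

Overall NaOH balance (none leaves overhead): NaOH in fresh feed = NaOH in product, i.e. 915.6×0.208 = (1−0.634)·S10·0.414.
S10 = 190.44/(0.414×0.366) = 1256.9 lb/h.
Recycle S1 = 0.634×1256.9 = 796.85 lb/h.
Combined feed S8 = 915.6 + 796.85 = 1712.5 lb/h.
Overhead S6 = S8 − S10 = 1712.5 − 1256.9 = 455.59 lb/h.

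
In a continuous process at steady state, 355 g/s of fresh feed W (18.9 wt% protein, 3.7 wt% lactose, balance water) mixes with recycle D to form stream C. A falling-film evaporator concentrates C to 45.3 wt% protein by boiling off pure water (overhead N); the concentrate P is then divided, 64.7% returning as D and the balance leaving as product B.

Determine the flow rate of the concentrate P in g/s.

Overall protein balance (none leaves overhead): protein in fresh feed = protein in product, i.e. 355×0.189 = (1−0.647)·P·0.453.
P = 67.095/(0.453×0.353) = 419.58 g/s.

419.6 g/s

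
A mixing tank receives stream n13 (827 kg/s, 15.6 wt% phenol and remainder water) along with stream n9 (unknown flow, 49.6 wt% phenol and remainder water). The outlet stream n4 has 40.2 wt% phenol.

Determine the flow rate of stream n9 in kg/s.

2164 kg/s

Let n9 be the unknown flow. Total out = 827 + n9.
phenol balance: 129.01 + 0.496·n9 = 0.402·(827 + n9)
(0.496 − 0.402)·n9 = 0.402×827 − 129.01 = 203.44
n9 = 203.44 / 0.094 = 2164.3 kg/s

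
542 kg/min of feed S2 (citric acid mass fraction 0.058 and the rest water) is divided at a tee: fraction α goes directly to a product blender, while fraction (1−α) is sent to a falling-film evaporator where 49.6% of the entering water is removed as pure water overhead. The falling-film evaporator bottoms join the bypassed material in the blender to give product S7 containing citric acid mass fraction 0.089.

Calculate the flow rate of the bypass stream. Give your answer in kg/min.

137.9 kg/min

All 542×0.058 = 31.436 kg/min of citric acid reaches S7, so S7 = 31.436/0.089 = 353.21 kg/min and vapour = 188.79 kg/min.
The evaporator receives (1−α)·542 of feed at 0.942 water and removes 0.496 of that water:
0.496×0.942×(1−α)×542 = 188.79
(1−α) = 188.79/253.24 = 0.7455;  α = 0.2545.
Bypass flow = 0.2545×542 = 137.95 kg/min.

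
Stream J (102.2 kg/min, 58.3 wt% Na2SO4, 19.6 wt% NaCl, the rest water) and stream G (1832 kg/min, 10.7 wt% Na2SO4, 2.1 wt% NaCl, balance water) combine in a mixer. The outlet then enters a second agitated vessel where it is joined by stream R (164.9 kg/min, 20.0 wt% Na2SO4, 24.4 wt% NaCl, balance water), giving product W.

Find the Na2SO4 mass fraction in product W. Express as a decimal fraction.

Overall, product flow = 2099.1 kg/min.
Na2SO4 in = 102.2×0.583 + 1832×0.107 + 164.9×0.200 = 288.59 kg/min.
Na2SO4 fraction in W = 0.137.

0.137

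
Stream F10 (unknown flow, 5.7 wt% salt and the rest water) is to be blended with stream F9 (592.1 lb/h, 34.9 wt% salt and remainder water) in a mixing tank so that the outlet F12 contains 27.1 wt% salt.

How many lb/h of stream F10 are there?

Let F10 be the unknown flow. Total out = 592.1 + F10.
salt balance: 206.64 + 0.057·F10 = 0.271·(592.1 + F10)
(0.057 − 0.271)·F10 = 0.271×592.1 − 206.64 = -46.184
F10 = -46.184 / -0.214 = 215.81 lb/h

215.8 lb/h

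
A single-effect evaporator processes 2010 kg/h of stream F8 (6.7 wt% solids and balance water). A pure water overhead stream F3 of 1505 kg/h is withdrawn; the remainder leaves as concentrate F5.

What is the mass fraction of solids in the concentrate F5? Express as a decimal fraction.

0.267

solids is not removed: 2010×0.067 = 134.67 kg/h of solids enters F5.
Concentrate = 2010 − 1505 = 505 kg/h.
Mass fraction = 134.67/505 = 0.267.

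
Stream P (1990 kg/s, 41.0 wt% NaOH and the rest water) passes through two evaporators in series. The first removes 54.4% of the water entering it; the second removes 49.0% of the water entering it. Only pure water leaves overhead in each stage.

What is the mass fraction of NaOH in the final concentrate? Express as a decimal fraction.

water in feed = 1990×0.590 = 1174.1 kg/s.
After stage 1: water left = (1−0.544)×1174.1 = 535.39; stream total = 1351.3 kg/s.
After stage 2: water left = (1−0.490)×535.39 = 273.05; final concentrate = 1088.9 kg/s.
NaOH fraction = 815.9/1088.9 = 0.7493.

0.7493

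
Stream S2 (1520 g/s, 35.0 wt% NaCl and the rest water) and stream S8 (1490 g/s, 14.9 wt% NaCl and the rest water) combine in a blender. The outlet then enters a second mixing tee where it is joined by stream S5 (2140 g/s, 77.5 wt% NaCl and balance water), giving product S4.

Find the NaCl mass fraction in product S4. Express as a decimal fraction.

Overall, product flow = 5150 g/s.
NaCl in = 1520×0.350 + 1490×0.149 + 2140×0.775 = 2412.5 g/s.
NaCl fraction in S4 = 0.4684.

0.4684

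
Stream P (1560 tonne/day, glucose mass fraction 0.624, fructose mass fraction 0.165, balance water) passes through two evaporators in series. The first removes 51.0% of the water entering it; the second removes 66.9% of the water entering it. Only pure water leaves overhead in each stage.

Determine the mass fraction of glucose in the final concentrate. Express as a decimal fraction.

water in feed = 1560×0.211 = 329.16 tonne/day.
After stage 1: water left = (1−0.510)×329.16 = 161.29; stream total = 1392.1 tonne/day.
After stage 2: water left = (1−0.669)×161.29 = 53.386; final concentrate = 1284.2 tonne/day.
glucose fraction = 973.44/1284.2 = 0.758.

0.758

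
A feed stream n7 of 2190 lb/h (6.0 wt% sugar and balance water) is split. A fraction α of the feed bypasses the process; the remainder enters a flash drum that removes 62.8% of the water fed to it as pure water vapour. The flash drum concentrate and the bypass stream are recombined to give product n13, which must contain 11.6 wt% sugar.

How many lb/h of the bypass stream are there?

All 2190×0.060 = 131.4 lb/h of sugar reaches n13, so n13 = 131.4/0.116 = 1132.8 lb/h and vapour = 1057.2 lb/h.
The evaporator receives (1−α)·2190 of feed at 0.940 water and removes 0.628 of that water:
0.628×0.940×(1−α)×2190 = 1057.2
(1−α) = 1057.2/1292.8 = 0.8178;  α = 0.1822.
Bypass flow = 0.1822×2190 = 399.04 lb/h.

399 lb/h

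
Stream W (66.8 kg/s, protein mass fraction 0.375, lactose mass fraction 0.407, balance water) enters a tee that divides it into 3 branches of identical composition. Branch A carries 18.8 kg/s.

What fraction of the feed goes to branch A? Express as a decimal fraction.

Fraction to A = 18.8/66.8 = 0.2814.

0.281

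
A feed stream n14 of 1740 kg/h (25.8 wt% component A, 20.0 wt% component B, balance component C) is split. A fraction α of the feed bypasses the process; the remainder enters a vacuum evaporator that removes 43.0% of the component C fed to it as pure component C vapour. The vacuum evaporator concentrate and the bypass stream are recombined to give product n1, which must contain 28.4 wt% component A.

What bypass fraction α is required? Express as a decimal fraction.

All 1740×0.258 = 448.92 kg/h of component A reaches n1, so n1 = 448.92/0.284 = 1580.7 kg/h and vapour = 159.3 kg/h.
The evaporator receives (1−α)·1740 of feed at 0.542 component C and removes 0.430 of that component C:
0.430×0.542×(1−α)×1740 = 159.3
(1−α) = 159.3/405.52 = 0.3928;  α = 0.6072.

0.607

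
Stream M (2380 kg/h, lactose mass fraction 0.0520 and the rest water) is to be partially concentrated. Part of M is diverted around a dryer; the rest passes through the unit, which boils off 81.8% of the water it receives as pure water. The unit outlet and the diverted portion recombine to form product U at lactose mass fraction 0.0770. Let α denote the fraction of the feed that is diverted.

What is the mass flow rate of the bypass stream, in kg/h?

All 2380×0.052 = 123.76 kg/h of lactose reaches U, so U = 123.76/0.077 = 1607.3 kg/h and vapour = 772.73 kg/h.
The evaporator receives (1−α)·2380 of feed at 0.948 water and removes 0.818 of that water:
0.818×0.948×(1−α)×2380 = 772.73
(1−α) = 772.73/1845.6 = 0.4187;  α = 0.5813.
Bypass flow = 0.5813×2380 = 1383.5 kg/h.

1384 kg/h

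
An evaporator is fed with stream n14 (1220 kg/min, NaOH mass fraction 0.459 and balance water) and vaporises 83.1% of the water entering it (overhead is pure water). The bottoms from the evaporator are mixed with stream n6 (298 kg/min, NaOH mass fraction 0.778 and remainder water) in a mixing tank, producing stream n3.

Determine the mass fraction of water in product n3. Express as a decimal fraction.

Vapour removed = 0.831×0.541×1220 = 548.48 kg/min; concentrate = 671.52 kg/min.
water reaching the mixer = 111.54 (from concentrate) + 298×0.222 = 177.7 kg/min.
Product flow = 671.52 + 298 = 969.52 kg/min; water fraction = 0.183.

0.183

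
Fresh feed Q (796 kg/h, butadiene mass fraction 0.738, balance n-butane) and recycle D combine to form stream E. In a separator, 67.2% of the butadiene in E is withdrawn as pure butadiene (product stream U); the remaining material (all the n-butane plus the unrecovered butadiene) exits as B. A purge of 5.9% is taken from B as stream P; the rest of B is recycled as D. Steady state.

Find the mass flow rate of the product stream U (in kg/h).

571 kg/h

butadiene in E: m_A = 796×0.738 + (1−0.059)·(1−0.672)·m_A, so m_A = 587.45/0.6914 = 849.71 kg/h.
Product U = 0.672×849.71 = 571 kg/h.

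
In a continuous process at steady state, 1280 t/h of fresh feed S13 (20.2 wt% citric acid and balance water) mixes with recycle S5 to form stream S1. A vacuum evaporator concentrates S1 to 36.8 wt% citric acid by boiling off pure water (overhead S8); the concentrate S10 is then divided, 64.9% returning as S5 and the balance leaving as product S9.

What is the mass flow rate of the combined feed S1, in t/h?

2579 t/h

Overall citric acid balance (none leaves overhead): citric acid in fresh feed = citric acid in product, i.e. 1280×0.202 = (1−0.649)·S10·0.368.
S10 = 258.56/(0.368×0.351) = 2001.7 t/h.
Recycle S5 = 0.649×2001.7 = 1299.1 t/h.
Combined feed S1 = 1280 + 1299.1 = 2579.1 t/h.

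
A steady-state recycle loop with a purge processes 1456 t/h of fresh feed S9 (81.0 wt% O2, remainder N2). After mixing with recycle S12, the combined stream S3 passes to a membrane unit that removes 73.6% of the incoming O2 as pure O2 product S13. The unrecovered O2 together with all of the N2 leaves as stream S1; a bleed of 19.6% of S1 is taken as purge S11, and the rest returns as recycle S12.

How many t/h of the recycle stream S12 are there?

1453 t/h

N2 enters only via S9 and leaves only via the purge: 1456×0.190 = 0.196×(N2 in S1), and the membrane unit passes all N2, so N2 in S3 = N2 in S1 = 1411.4 t/h.
O2 in S3: m_A = 1456×0.810 + (1−0.196)·(1−0.736)·m_A, so m_A = 1179.4/0.7877 = 1497.1 t/h.
S1 = (1−0.736)×1497.1 + 1411.4 = 1806.7 t/h.
Recycle S12 = (1−0.196)×1806.7 = 1452.6 t/h.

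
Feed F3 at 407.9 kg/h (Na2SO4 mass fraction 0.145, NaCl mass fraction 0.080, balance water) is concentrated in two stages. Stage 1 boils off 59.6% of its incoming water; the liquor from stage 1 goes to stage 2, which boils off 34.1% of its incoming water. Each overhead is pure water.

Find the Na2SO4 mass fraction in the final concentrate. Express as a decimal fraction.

0.336

water in feed = 407.9×0.775 = 316.12 kg/h.
After stage 1: water left = (1−0.596)×316.12 = 127.71; stream total = 219.49 kg/h.
After stage 2: water left = (1−0.341)×127.71 = 84.163; final concentrate = 175.94 kg/h.
Na2SO4 fraction = 59.145/175.94 = 0.336.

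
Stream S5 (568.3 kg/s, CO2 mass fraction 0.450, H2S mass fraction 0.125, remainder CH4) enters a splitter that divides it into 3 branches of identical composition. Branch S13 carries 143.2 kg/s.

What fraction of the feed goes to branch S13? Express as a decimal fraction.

0.252

Fraction to S13 = 143.2/568.3 = 0.2520.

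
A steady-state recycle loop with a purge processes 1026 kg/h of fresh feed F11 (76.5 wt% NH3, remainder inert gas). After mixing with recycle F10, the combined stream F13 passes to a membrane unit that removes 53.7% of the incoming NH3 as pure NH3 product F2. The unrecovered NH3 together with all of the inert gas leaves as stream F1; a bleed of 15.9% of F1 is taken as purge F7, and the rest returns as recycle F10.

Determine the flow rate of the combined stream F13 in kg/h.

inert gas enters only via F11 and leaves only via the purge: 1026×0.235 = 0.159×(inert gas in F1), and the membrane unit passes all inert gas, so inert gas in F13 = inert gas in F1 = 1516.4 kg/h.
NH3 in F13: m_A = 1026×0.765 + (1−0.159)·(1−0.537)·m_A, so m_A = 784.89/0.6106 = 1285.4 kg/h.
F13 = 1285.4 + 1516.4 = 2801.8 kg/h.

2802 kg/h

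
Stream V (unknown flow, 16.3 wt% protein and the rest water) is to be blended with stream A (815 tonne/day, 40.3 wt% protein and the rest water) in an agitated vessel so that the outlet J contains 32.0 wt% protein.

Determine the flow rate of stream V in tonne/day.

430.9 tonne/day

Let V be the unknown flow. Total out = 815 + V.
protein balance: 328.44 + 0.163·V = 0.320·(815 + V)
(0.163 − 0.320)·V = 0.320×815 − 328.44 = -67.645
V = -67.645 / -0.157 = 430.86 tonne/day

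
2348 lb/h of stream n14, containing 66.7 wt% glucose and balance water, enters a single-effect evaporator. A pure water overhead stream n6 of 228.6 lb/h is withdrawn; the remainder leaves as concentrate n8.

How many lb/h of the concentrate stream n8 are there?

2119 lb/h

Concentrate = 2348 − 228.6 = 2119.4 lb/h.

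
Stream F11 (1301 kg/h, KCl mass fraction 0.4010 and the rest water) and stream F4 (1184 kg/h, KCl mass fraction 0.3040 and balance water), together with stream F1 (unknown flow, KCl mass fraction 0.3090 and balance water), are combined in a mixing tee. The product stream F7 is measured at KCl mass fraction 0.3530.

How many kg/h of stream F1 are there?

100.7 kg/h

Let F1 be the unknown flow. Total out = 2485 + F1.
KCl balance: 881.64 + 0.309·F1 = 0.353·(2485 + F1)
(0.309 − 0.353)·F1 = 0.353×2485 − 881.64 = -4.432
F1 = -4.432 / -0.044 = 100.73 kg/h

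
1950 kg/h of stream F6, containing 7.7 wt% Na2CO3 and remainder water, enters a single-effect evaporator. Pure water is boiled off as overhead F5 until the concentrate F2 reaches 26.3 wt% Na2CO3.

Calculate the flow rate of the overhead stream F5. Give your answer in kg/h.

1379 kg/h

Na2CO3 is conserved: 1950×0.077 = 150.15 kg/h all reports to the concentrate.
Concentrate = 150.15/(target fraction) = 570.91 kg/h.
Overhead = 1950 − 570.91 = 1379.1 kg/h.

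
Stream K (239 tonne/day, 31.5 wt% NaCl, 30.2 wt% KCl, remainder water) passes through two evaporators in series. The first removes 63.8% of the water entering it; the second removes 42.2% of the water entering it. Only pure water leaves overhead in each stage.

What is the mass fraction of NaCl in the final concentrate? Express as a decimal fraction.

water in feed = 239×0.383 = 91.537 tonne/day.
After stage 1: water left = (1−0.638)×91.537 = 33.136; stream total = 180.6 tonne/day.
After stage 2: water left = (1−0.422)×33.136 = 19.153; final concentrate = 166.62 tonne/day.
NaCl fraction = 75.285/166.62 = 0.452.

0.452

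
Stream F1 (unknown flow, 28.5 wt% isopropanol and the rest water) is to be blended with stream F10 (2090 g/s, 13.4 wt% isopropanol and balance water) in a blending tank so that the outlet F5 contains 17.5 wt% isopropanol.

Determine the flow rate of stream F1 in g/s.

Let F1 be the unknown flow. Total out = 2090 + F1.
isopropanol balance: 280.06 + 0.285·F1 = 0.175·(2090 + F1)
(0.285 − 0.175)·F1 = 0.175×2090 − 280.06 = 85.69
F1 = 85.69 / 0.110 = 779 g/s

779 g/s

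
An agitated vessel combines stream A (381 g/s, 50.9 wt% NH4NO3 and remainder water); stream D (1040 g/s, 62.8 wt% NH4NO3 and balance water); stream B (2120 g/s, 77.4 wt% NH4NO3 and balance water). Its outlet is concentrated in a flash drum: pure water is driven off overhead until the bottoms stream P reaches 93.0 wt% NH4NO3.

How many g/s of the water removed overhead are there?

NH4NO3 entering = 381×0.509 + 1040×0.628 + 2120×0.774 = 2487.9 g/s.
All NH4NO3 reports to P, so P = 2487.9/0.930 = 2675.2 g/s.
Total feed = 3541 g/s; overhead = 3541 − 2675.2 = 865.81 g/s.

865.8 g/s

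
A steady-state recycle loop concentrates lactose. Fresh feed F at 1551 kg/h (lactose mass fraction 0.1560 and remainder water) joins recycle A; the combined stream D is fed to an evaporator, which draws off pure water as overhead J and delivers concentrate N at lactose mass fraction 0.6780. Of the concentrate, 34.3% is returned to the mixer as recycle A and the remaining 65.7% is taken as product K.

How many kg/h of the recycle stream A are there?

Overall lactose balance (none leaves overhead): lactose in fresh feed = lactose in product, i.e. 1551×0.156 = (1−0.343)·N·0.678.
N = 241.96/(0.678×0.657) = 543.18 kg/h.
Recycle A = 0.343×543.18 = 186.31 kg/h.

186.3 kg/h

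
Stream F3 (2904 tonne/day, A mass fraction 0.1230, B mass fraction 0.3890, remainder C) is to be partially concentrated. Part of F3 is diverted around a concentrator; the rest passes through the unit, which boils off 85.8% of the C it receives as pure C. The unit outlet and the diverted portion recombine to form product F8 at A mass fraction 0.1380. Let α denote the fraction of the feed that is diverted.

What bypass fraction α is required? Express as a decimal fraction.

0.740

All 2904×0.123 = 357.19 tonne/day of A reaches F8, so F8 = 357.19/0.138 = 2588.3 tonne/day and vapour = 315.65 tonne/day.
The evaporator receives (1−α)·2904 of feed at 0.488 C and removes 0.858 of that C:
0.858×0.488×(1−α)×2904 = 315.65
(1−α) = 315.65/1215.9 = 0.2596;  α = 0.7404.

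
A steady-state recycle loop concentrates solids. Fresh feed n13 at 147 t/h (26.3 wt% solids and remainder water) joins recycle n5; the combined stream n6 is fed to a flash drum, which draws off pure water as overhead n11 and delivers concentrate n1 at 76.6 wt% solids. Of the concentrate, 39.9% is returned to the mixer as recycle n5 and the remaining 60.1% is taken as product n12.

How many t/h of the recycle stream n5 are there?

Overall solids balance (none leaves overhead): solids in fresh feed = solids in product, i.e. 147×0.263 = (1−0.399)·n1·0.766.
n1 = 38.661/(0.766×0.601) = 83.979 t/h.
Recycle n5 = 0.399×83.979 = 33.508 t/h.

33.51 t/h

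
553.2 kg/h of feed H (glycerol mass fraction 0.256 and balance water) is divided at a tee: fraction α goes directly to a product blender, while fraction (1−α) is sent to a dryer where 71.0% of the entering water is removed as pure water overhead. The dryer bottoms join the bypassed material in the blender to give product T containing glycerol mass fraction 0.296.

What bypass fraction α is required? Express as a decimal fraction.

All 553.2×0.256 = 141.62 kg/h of glycerol reaches T, so T = 141.62/0.296 = 478.44 kg/h and vapour = 74.757 kg/h.
The evaporator receives (1−α)·553.2 of feed at 0.744 water and removes 0.710 of that water:
0.710×0.744×(1−α)×553.2 = 74.757
(1−α) = 74.757/292.22 = 0.2558;  α = 0.7442.

0.744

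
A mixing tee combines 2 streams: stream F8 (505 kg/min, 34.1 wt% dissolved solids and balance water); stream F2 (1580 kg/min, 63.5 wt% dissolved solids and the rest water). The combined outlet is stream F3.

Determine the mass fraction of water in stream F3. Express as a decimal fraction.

Total flow out = 505 + 1580 = 2085 kg/min.
water in = 505×0.659 + 1580×0.365 = 909.49 kg/min.
water mass fraction in F3 = 909.49/2085 = 0.436.

0.436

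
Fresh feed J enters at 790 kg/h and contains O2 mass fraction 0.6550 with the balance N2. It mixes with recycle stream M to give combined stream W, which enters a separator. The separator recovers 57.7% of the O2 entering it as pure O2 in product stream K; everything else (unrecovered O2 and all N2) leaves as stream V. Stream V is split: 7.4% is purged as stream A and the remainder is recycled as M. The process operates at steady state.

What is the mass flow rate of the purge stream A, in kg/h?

N2 enters only via J and leaves only via the purge: 790×0.345 = 0.074×(N2 in V), and the separator passes all N2, so N2 in W = N2 in V = 3683.1 kg/h.
O2 in W: m_A = 790×0.655 + (1−0.074)·(1−0.577)·m_A, so m_A = 517.45/0.6083 = 850.65 kg/h.
V = (1−0.577)×850.65 + 3683.1 = 4042.9 kg/h.
Purge A = 0.074×4042.9 = 299.18 kg/h.

299.2 kg/h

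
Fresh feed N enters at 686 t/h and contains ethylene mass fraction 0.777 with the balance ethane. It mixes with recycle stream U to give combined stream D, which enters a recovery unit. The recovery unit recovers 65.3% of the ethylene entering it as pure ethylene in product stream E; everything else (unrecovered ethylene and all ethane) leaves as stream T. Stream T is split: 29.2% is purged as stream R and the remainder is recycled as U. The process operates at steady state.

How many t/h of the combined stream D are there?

1231 t/h

ethane enters only via N and leaves only via the purge: 686×0.223 = 0.292×(ethane in T), and the recovery unit passes all ethane, so ethane in D = ethane in T = 523.9 t/h.
ethylene in D: m_A = 686×0.777 + (1−0.292)·(1−0.653)·m_A, so m_A = 533.02/0.7543 = 706.62 t/h.
D = 706.62 + 523.9 = 1230.5 t/h.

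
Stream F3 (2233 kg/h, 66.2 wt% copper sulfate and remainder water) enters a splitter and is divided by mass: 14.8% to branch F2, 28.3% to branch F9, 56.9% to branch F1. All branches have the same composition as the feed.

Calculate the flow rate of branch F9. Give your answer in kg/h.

Branch F9 flow = 0.283×2233 = 631.94 kg/h.

631.9 kg/h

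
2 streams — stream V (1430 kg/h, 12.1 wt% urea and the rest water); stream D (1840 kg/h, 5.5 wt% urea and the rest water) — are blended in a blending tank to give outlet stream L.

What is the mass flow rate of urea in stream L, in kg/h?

274.2 kg/h

urea out = urea in = 1430×0.121 + 1840×0.055 = 274.23 kg/h.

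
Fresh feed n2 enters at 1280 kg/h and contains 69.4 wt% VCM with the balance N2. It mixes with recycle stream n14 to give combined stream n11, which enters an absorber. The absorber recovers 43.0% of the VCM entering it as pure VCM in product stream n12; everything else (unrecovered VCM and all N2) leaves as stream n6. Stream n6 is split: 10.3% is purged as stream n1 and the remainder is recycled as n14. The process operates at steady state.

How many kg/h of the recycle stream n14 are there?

4340 kg/h

N2 enters only via n2 and leaves only via the purge: 1280×0.306 = 0.103×(N2 in n6), and the absorber passes all N2, so N2 in n11 = N2 in n6 = 3802.7 kg/h.
VCM in n11: m_A = 1280×0.694 + (1−0.103)·(1−0.430)·m_A, so m_A = 888.32/0.4887 = 1817.7 kg/h.
n6 = (1−0.430)×1817.7 + 3802.7 = 4838.8 kg/h.
Recycle n14 = (1−0.103)×4838.8 = 4340.4 kg/h.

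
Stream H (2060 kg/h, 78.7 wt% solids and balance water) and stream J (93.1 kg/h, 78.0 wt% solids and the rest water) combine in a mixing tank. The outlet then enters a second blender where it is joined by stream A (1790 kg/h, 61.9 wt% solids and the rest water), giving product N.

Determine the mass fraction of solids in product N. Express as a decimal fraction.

Overall, product flow = 3943.1 kg/h.
solids in = 2060×0.787 + 93.1×0.780 + 1790×0.619 = 2801.8 kg/h.
solids fraction in N = 0.7106.

0.7106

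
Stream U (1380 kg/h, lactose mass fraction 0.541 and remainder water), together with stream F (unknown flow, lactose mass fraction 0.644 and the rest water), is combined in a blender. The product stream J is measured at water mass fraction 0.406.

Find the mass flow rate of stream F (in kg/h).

1463 kg/h

Let F be the unknown flow. Total out = 1380 + F.
water balance: 633.42 + 0.356·F = 0.406·(1380 + F)
(0.356 − 0.406)·F = 0.406×1380 − 633.42 = -73.14
F = -73.14 / -0.050 = 1462.8 kg/h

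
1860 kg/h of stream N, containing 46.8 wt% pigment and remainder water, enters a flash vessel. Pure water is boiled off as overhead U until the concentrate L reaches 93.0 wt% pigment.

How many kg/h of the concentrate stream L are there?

936 kg/h

pigment is conserved: 1860×0.468 = 870.48 kg/h all reports to the concentrate.
Concentrate = 870.48/(target fraction) = 936 kg/h.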